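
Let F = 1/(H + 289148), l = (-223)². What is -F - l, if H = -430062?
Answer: -7007512305/140914 ≈ -49729.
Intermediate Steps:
l = 49729
F = -1/140914 (F = 1/(-430062 + 289148) = 1/(-140914) = -1/140914 ≈ -7.0965e-6)
-F - l = -1*(-1/140914) - 1*49729 = 1/140914 - 49729 = -7007512305/140914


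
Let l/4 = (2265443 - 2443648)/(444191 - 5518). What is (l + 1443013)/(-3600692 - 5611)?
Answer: -633010128929/1581987755919 ≈ -0.40014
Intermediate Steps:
l = -712820/438673 (l = 4*((2265443 - 2443648)/(444191 - 5518)) = 4*(-178205/438673) = -712820/438673 ≈ -1.6249)
(l + 1443013)/(-3600692 - 5611) = (-712820/438673 + 1443013)/(-3600692 - 5611) = (633010128929/438673)/(-3606303) = (633010128929/438673)*(-1/3606303) = -633010128929/1581987755919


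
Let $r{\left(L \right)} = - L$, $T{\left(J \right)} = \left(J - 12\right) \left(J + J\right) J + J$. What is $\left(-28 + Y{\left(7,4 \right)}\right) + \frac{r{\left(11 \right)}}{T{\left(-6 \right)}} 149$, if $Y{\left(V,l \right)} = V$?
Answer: $- \frac{25703}{1302} \approx -19.741$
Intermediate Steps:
$T{\left(J \right)} = J + 2 J^{2} \left(-12 + J\right)$ ($T{\left(J \right)} = \left(-12 + J\right) 2 J J + J = 2 J \left(-12 + J\right) J + J = 2 J^{2} \left(-12 + J\right) + J = J + 2 J^{2} \left(-12 + J\right)$)
$\left(-28 + Y{\left(7,4 \right)}\right) + \frac{r{\left(11 \right)}}{T{\left(-6 \right)}} 149 = \left(-28 + 7\right) + \frac{\left(-1\right) 11}{\left(-6\right) \left(1 - -144 + 2 \left(-6\right)^{2}\right)} 149 = -21 + - \frac{11}{\left(-6\right) \left(1 + 144 + 2 \cdot 36\right)} 149 = -21 + - \frac{11}{\left(-6\right) \left(1 + 144 + 72\right)} 149 = -21 + - \frac{11}{\left(-6\right) 217} \cdot 149 = -21 + - \frac{11}{-1302} \cdot 149 = -21 + \left(-11\right) \left(- \frac{1}{1302}\right) 149 = -21 + \frac{11}{1302} \cdot 149 = -21 + \frac{1639}{1302} = - \frac{25703}{1302}$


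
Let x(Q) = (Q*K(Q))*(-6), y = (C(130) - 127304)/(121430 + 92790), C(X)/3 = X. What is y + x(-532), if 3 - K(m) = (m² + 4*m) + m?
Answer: -95854057801777/107110 ≈ -8.9491e+8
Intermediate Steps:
C(X) = 3*X
K(m) = 3 - m² - 5*m (K(m) = 3 - ((m² + 4*m) + m) = 3 - (m² + 5*m) = 3 + (-m² - 5*m) = 3 - m² - 5*m)
y = -63457/107110 (y = (3*130 - 127304)/(121430 + 92790) = (390 - 127304)/214220 = -126914*1/214220 = -63457/107110 ≈ -0.59245)
x(Q) = -6*Q*(3 - Q² - 5*Q) (x(Q) = (Q*(3 - Q² - 5*Q))*(-6) = -6*Q*(3 - Q² - 5*Q))
y + x(-532) = -63457/107110 + 6*(-532)*(-3 + (-532)² + 5*(-532)) = -63457/107110 + 6*(-532)*(-3 + 283024 - 2660) = -63457/107110 + 6*(-532)*280361 = -63457/107110 - 894912312 = -95854057801777/107110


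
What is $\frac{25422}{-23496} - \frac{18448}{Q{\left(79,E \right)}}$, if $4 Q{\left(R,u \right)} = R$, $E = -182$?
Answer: $- \frac{289304195}{309364} \approx -935.16$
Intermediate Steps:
$Q{\left(R,u \right)} = \frac{R}{4}$
$\frac{25422}{-23496} - \frac{18448}{Q{\left(79,E \right)}} = \frac{25422}{-23496} - \frac{18448}{\frac{1}{4} \cdot 79} = 25422 \left(- \frac{1}{23496}\right) - \frac{18448}{\frac{79}{4}} = - \frac{4237}{3916} - \frac{73792}{79} = - \frac{289304195}{309364}$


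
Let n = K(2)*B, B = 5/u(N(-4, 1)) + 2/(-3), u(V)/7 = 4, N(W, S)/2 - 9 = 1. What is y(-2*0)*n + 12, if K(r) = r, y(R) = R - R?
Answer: 12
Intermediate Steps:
N(W, S) = 20 (N(W, S) = 18 + 2*1 = 18 + 2 = 20)
y(R) = 0
u(V) = 28 (u(V) = 7*4 = 28)
B = -41/84 (B = 5/28 + 2/(-3) = 5*(1/28) + 2*(-⅓) = 5/28 - ⅔ = -41/84 ≈ -0.48810)
n = -41/42 (n = 2*(-41/84) = -41/42 ≈ -0.97619)
y(-2*0)*n + 12 = 0*(-41/42) + 12 = 0 + 12 = 12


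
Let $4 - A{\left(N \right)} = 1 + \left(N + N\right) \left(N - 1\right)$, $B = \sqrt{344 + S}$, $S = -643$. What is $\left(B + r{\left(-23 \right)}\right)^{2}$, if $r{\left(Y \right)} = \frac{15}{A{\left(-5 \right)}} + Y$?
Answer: $\frac{87425}{361} - \frac{884 i \sqrt{299}}{19} \approx 242.17 - 804.52 i$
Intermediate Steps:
$B = i \sqrt{299}$ ($B = \sqrt{344 - 643} = \sqrt{-299} = i \sqrt{299} \approx 17.292 i$)
$A{\left(N \right)} = 3 - 2 N \left(-1 + N\right)$ ($A{\left(N \right)} = 4 - \left(1 + \left(N + N\right) \left(N - 1\right)\right) = 4 - \left(1 + 2 N \left(-1 + N\right)\right) = 3 - 2 N \left(-1 + N\right)$)
$r{\left(Y \right)} = - \frac{5}{19} + Y$ ($r{\left(Y \right)} = \frac{15}{3 - 2 \left(-5\right)^{2} + 2 \left(-5\right)} + Y = \frac{15}{3 - 50 - 10} + Y = \frac{15}{-57} + Y = 15 \left(- \frac{1}{57}\right) + Y = - \frac{5}{19} + Y$)
$\left(B + r{\left(-23 \right)}\right)^{2} = \left(i \sqrt{299} - \frac{442}{19}\right)^{2} = \left(- \frac{442}{19} + i \sqrt{299}\right)^{2}$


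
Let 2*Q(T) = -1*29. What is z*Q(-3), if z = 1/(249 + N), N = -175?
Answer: -29/148 ≈ -0.19595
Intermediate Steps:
Q(T) = -29/2 (Q(T) = (-1*29)/2 = (1/2)*(-29) = -29/2)
z = 1/74 (z = 1/(249 - 175) = 1/74 ≈ 0.013514)
z*Q(-3) = (1/74)*(-29/2) = -29/148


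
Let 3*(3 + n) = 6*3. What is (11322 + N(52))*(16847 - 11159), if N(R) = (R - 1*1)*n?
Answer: 65269800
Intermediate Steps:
n = 3 (n = -3 + (6*3)/3 = -3 + (⅓)*18 = -3 + 6 = 3)
N(R) = -3 + 3*R (N(R) = (R - 1*1)*3 = (R - 1)*3 = (-1 + R)*3 = -3 + 3*R)
(11322 + N(52))*(16847 - 11159) = (11322 + (-3 + 3*52))*(16847 - 11159) = (11322 + (-3 + 156))*5688 = (11322 + 153)*5688 = 11475*5688 = 65269800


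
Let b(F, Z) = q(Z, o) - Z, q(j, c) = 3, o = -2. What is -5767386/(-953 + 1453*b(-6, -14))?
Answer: -961231/3958 ≈ -242.86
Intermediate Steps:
b(F, Z) = 3 - Z
-5767386/(-953 + 1453*b(-6, -14)) = -5767386/(-953 + 1453*(3 - 1*(-14))) = -5767386/(-953 + 1453*(3 + 14)) = -5767386/(-953 + 1453*17) = -5767386/(-953 + 24701) = -5767386/23748 = -5767386*1/23748 = -961231/3958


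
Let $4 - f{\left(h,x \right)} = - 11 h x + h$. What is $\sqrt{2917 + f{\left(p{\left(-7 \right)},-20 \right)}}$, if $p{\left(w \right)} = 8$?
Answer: $\sqrt{1153} \approx 33.956$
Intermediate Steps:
$f{\left(h,x \right)} = 4 - h + 11 h x$ ($f{\left(h,x \right)} = 4 - \left(- 11 h x + h\right) = 4 - \left(h - 11 h x\right) = 4 + \left(- h + 11 h x\right) = 4 - h + 11 h x$)
$\sqrt{2917 + f{\left(p{\left(-7 \right)},-20 \right)}} = \sqrt{2917 + \left(4 - 8 + 11 \cdot 8 \left(-20\right)\right)} = \sqrt{2917 - 1764} = \sqrt{1153}$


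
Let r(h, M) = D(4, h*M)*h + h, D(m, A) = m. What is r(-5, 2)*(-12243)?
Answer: 306075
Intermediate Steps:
r(h, M) = 5*h (r(h, M) = 4*h + h = 5*h)
r(-5, 2)*(-12243) = (5*(-5))*(-12243) = -25*(-12243) = 306075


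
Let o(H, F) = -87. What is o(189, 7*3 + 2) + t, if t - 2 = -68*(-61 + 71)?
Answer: -765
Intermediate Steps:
t = -678 (t = 2 - 68*(-61 + 71) = 2 - 68*10 = 2 - 680 = -678)
o(189, 7*3 + 2) + t = -87 - 678 = -765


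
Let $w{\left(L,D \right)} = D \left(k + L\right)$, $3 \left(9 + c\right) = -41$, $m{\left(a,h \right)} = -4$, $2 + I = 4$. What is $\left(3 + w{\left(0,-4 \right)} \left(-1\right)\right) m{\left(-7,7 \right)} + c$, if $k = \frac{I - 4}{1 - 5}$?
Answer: $- \frac{128}{3} \approx -42.667$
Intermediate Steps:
$I = 2$ ($I = -2 + 4 = 2$)
$c = - \frac{68}{3}$ ($c = -9 + \frac{1}{3} \left(-41\right) = -9 - \frac{41}{3} = - \frac{68}{3} \approx -22.667$)
$k = \frac{1}{2}$ ($k = \frac{2 - 4}{1 - 5} = - \frac{2}{-4} = \left(-2\right) \left(- \frac{1}{4}\right) = \frac{1}{2} \approx 0.5$)
$w{\left(L,D \right)} = D \left(\frac{1}{2} + L\right)$
$\left(3 + w{\left(0,-4 \right)} \left(-1\right)\right) m{\left(-7,7 \right)} + c = \left(3 + - 4 \left(\frac{1}{2} + 0\right) \left(-1\right)\right) \left(-4\right) - \frac{68}{3} = \left(3 + \left(-4\right) \frac{1}{2} \left(-1\right)\right) \left(-4\right) - \frac{68}{3} = \left(3 - -2\right) \left(-4\right) - \frac{68}{3} = \left(3 + 2\right) \left(-4\right) - \frac{68}{3} = 5 \left(-4\right) - \frac{68}{3} = -20 - \frac{68}{3} = - \frac{128}{3}$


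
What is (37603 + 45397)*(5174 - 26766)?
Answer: -1792136000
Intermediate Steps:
(37603 + 45397)*(5174 - 26766) = 83000*(-21592) = -1792136000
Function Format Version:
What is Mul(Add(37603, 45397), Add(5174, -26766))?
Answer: -1792136000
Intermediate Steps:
Mul(Add(37603, 45397), Add(5174, -26766)) = Mul(83000, -21592) = -1792136000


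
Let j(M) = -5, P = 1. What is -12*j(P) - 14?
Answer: 46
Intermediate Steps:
-12*j(P) - 14 = -12*(-5) - 14 = 60 - 14 = 46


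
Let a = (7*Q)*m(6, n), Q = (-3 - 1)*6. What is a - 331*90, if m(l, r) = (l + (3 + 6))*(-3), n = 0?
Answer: -22230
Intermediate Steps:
m(l, r) = -27 - 3*l (m(l, r) = (l + 9)*(-3) = (9 + l)*(-3) = -27 - 3*l)
Q = -24 (Q = -4*6 = -24)
a = 7560 (a = (7*(-24))*(-27 - 3*6) = -168*(-27 - 18) = -168*(-45) = 7560)
a - 331*90 = 7560 - 331*90 = 7560 - 29790 = -22230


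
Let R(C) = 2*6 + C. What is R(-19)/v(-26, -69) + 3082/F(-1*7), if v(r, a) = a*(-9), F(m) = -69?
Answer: -27745/621 ≈ -44.678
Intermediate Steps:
v(r, a) = -9*a
R(C) = 12 + C
R(-19)/v(-26, -69) + 3082/F(-1*7) = (12 - 19)/((-9*(-69))) + 3082/(-69) = -7/621 + 3082*(-1/69) = -7*1/621 - 134/3 = -7/621 - 134/3 = -27745/621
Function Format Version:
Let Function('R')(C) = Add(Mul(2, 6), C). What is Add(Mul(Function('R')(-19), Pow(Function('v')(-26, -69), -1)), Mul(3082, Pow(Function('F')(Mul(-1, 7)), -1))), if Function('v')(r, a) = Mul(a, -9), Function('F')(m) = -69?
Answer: Rational(-27745, 621) ≈ -44.678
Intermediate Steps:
Function('v')(r, a) = Mul(-9, a)
Function('R')(C) = Add(12, C)
Add(Mul(Function('R')(-19), Pow(Function('v')(-26, -69), -1)), Mul(3082, Pow(Function('F')(Mul(-1, 7)), -1))) = Add(Mul(Add(12, -19), Pow(Mul(-9, -69), -1)), Mul(3082, Pow(-69, -1))) = Add(Mul(-7, Pow(621, -1)), Mul(3082, Rational(-1, 69))) = Add(Mul(-7, Rational(1, 621)), Rational(-134, 3)) = Add(Rational(-7, 621), Rational(-134, 3)) = Rational(-27745, 621)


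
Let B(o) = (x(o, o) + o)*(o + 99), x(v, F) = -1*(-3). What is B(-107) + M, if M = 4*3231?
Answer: 13756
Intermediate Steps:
x(v, F) = 3
M = 12924
B(o) = (3 + o)*(99 + o) (B(o) = (3 + o)*(o + 99) = (3 + o)*(99 + o))
B(-107) + M = (297 + (-107)² + 102*(-107)) + 12924 = (297 + 11449 - 10914) + 12924 = 832 + 12924 = 13756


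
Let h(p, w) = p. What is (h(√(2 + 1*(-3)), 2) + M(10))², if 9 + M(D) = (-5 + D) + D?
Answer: (6 + I)² ≈ 35.0 + 12.0*I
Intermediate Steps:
M(D) = -14 + 2*D (M(D) = -9 + ((-5 + D) + D) = -9 + (-5 + 2*D) = -14 + 2*D)
(h(√(2 + 1*(-3)), 2) + M(10))² = (√(2 + 1*(-3)) + (-14 + 2*10))² = (√(2 - 3) + (-14 + 20))² = (√(-1) + 6)² = (I + 6)² = (6 + I)²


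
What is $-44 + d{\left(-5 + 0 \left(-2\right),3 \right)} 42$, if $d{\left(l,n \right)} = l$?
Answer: $-254$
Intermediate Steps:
$-44 + d{\left(-5 + 0 \left(-2\right),3 \right)} 42 = -44 + \left(-5 + 0 \left(-2\right)\right) 42 = -44 + \left(-5 + 0\right) 42 = -44 - 210 = -254$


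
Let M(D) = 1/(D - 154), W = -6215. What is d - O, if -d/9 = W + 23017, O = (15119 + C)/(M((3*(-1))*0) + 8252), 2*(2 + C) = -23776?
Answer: -192169390192/1270807 ≈ -1.5122e+5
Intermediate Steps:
C = -11890 (C = -2 + (½)*(-23776) = -2 - 11888 = -11890)
M(D) = 1/(-154 + D)
O = 497266/1270807 (O = (15119 - 11890)/(1/(-154 + (3*(-1))*0) + 8252) = 3229/(1/(-154 - 3*0) + 8252) = 3229/(1/(-154 + 0) + 8252) = 3229/(1/(-154) + 8252) = 3229/(-1/154 + 8252) = 3229/(1270807/154) = 3229*(154/1270807) = 497266/1270807 ≈ 0.39130)
d = -151218 (d = -9*(-6215 + 23017) = -9*16802 = -151218)
d - O = -151218 - 1*497266/1270807 = -151218 - 497266/1270807 = -192169390192/1270807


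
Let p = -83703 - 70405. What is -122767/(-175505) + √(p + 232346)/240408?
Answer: 122767/175505 + √78238/240408 ≈ 0.70067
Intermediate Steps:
p = -154108
-122767/(-175505) + √(p + 232346)/240408 = -122767/(-175505) + √(-154108 + 232346)/240408 = -122767*(-1/175505) + √78238*(1/240408) = 122767/175505 + √78238/240408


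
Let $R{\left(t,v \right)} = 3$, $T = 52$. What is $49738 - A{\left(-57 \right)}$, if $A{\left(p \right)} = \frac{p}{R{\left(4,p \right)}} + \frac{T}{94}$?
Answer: $\frac{2338553}{47} \approx 49756.0$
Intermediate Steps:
$A{\left(p \right)} = \frac{26}{47} + \frac{p}{3}$ ($A{\left(p \right)} = \frac{p}{3} + \frac{52}{94} = p \frac{1}{3} + 52 \cdot \frac{1}{94} = \frac{p}{3} + \frac{26}{47} = \frac{26}{47} + \frac{p}{3}$)
$49738 - A{\left(-57 \right)} = 49738 - \left(\frac{26}{47} + \frac{1}{3} \left(-57\right)\right) = 49738 - \left(\frac{26}{47} - 19\right) = 49738 - - \frac{867}{47} = 49738 + \frac{867}{47} = \frac{2338553}{47}$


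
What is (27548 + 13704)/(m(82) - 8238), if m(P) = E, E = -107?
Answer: -41252/8345 ≈ -4.9433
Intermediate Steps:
m(P) = -107
(27548 + 13704)/(m(82) - 8238) = (27548 + 13704)/(-107 - 8238) = 41252/(-8345) = 41252*(-1/8345) = -41252/8345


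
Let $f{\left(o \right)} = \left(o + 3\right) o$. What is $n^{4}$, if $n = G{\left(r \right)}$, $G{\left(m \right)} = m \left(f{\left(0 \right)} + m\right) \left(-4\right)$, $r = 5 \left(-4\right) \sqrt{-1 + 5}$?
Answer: $1677721600000000$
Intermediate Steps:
$f{\left(o \right)} = o \left(3 + o\right)$ ($f{\left(o \right)} = \left(3 + o\right) o = o \left(3 + o\right)$)
$r = -40$ ($r = - 20 \sqrt{4} = \left(-20\right) 2 = -40$)
$G{\left(m \right)} = - 4 m^{2}$ ($G{\left(m \right)} = m \left(0 \left(3 + 0\right) + m\right) \left(-4\right) = m \left(0 \cdot 3 + m\right) \left(-4\right) = m \left(0 + m\right) \left(-4\right) = m m \left(-4\right) = m \left(- 4 m\right) = - 4 m^{2}$)
$n = -6400$ ($n = - 4 \left(-40\right)^{2} = \left(-4\right) 1600 = -6400$)
$n^{4} = \left(-6400\right)^{4} = 1677721600000000$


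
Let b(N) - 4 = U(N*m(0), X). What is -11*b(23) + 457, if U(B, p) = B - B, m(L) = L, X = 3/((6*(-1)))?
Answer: 413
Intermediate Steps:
X = -½ (X = 3/(-6) = 3*(-⅙) = -½ ≈ -0.50000)
U(B, p) = 0
b(N) = 4 (b(N) = 4 + 0 = 4)
-11*b(23) + 457 = -11*4 + 457 = -44 + 457 = 413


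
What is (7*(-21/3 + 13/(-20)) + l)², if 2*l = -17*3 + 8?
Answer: 2253001/400 ≈ 5632.5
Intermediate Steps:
l = -43/2 (l = (-17*3 + 8)/2 = (-51 + 8)/2 = (½)*(-43) = -43/2 ≈ -21.500)
(7*(-21/3 + 13/(-20)) + l)² = (7*(-21/3 + 13/(-20)) - 43/2)² = (7*(-21*⅓ + 13*(-1/20)) - 43/2)² = (7*(-7 - 13/20) - 43/2)² = (7*(-153/20) - 43/2)² = (-1071/20 - 43/2)² = (-1501/20)² = 2253001/400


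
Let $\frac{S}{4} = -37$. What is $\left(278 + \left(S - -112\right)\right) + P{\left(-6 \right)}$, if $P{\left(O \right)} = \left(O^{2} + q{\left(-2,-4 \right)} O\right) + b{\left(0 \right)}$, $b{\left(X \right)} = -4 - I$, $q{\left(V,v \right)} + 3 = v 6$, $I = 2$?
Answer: $434$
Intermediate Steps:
$S = -148$ ($S = 4 \left(-37\right) = -148$)
$q{\left(V,v \right)} = -3 + 6 v$ ($q{\left(V,v \right)} = -3 + v 6 = -3 + 6 v$)
$b{\left(X \right)} = -6$ ($b{\left(X \right)} = -4 - 2 = -6$)
$P{\left(O \right)} = -6 + O^{2} - 27 O$ ($P{\left(O \right)} = \left(O^{2} + \left(-3 + 6 \left(-4\right)\right) O\right) - 6 = \left(O^{2} + \left(-3 - 24\right) O\right) - 6 = \left(O^{2} - 27 O\right) - 6 = -6 + O^{2} - 27 O$)
$\left(278 + \left(S - -112\right)\right) + P{\left(-6 \right)} = \left(278 - 36\right) - \left(-156 - 36\right) = \left(278 + \left(-148 + 112\right)\right) + \left(-6 + 36 + 162\right) = \left(278 - 36\right) + 192 = 242 + 192 = 434$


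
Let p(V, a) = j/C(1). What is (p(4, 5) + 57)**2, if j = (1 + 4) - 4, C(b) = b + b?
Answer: 13225/4 ≈ 3306.3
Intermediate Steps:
C(b) = 2*b
j = 1 (j = 5 - 4 = 1)
p(V, a) = 1/2 (p(V, a) = 1/(2*1) = 1/2)
(p(4, 5) + 57)**2 = (1/2 + 57)**2 = (115/2)**2 = 13225/4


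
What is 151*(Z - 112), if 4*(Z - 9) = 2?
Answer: -30955/2 ≈ -15478.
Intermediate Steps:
Z = 19/2 (Z = 9 + (1/4)*2 = 9 + 1/2 = 19/2 ≈ 9.5000)
151*(Z - 112) = 151*(19/2 - 112) = 151*(-205/2) = -30955/2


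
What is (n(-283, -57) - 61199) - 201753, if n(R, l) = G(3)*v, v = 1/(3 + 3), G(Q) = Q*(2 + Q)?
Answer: -525899/2 ≈ -2.6295e+5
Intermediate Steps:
v = 1/6 ≈ 0.16667
n(R, l) = 5/2 (n(R, l) = (3*(2 + 3))*(1/6) = (3*5)*(1/6) = 15*(1/6) = 5/2)
(n(-283, -57) - 61199) - 201753 = (5/2 - 61199) - 201753 = -122393/2 - 201753 = -525899/2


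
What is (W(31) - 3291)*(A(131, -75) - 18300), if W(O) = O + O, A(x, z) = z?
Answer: 59332875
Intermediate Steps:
W(O) = 2*O
(W(31) - 3291)*(A(131, -75) - 18300) = (2*31 - 3291)*(-75 - 18300) = (62 - 3291)*(-18375) = -3229*(-18375) = 59332875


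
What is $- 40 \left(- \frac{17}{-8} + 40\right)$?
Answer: $-1685$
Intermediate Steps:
$- 40 \left(- \frac{17}{-8} + 40\right) = - 40 \left(\left(-17\right) \left(- \frac{1}{8}\right) + 40\right) = - 40 \left(\frac{17}{8} + 40\right) = \left(-40\right) \frac{337}{8} = -1685$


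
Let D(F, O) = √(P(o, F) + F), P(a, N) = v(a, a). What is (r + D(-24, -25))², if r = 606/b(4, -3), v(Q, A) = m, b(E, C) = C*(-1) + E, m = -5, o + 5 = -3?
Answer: 365815/49 + 1212*I*√29/7 ≈ 7465.6 + 932.4*I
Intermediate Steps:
o = -8 (o = -5 - 3 = -8)
b(E, C) = E - C (b(E, C) = -C + E = E - C)
v(Q, A) = -5
P(a, N) = -5
D(F, O) = √(-5 + F)
r = 606/7 (r = 606/(4 - 1*(-3)) = 606/(4 + 3) = 606/7 ≈ 86.571)
(r + D(-24, -25))² = (606/7 + √(-5 - 24))² = (606/7 + √(-29))² = (606/7 + I*√29)²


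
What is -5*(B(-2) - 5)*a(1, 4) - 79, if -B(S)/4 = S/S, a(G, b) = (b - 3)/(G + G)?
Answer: -113/2 ≈ -56.500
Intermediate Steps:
a(G, b) = (-3 + b)/(2*G) (a(G, b) = (-3 + b)/((2*G)) = (-3 + b)*(1/(2*G)) = (-3 + b)/(2*G))
B(S) = -4 (B(S) = -4*S/S = -4*1 = -4)
-5*(B(-2) - 5)*a(1, 4) - 79 = -5*(-4 - 5)*(½)*(-3 + 4)/1 - 79 = -(-45)*(½)*1*1 - 79 = -(-45)/2 - 79 = -5*(-9/2) - 79 = 45/2 - 79 = -113/2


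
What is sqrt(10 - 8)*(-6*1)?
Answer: -6*sqrt(2) ≈ -8.4853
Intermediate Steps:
sqrt(10 - 8)*(-6*1) = sqrt(2)*(-6) = -6*sqrt(2)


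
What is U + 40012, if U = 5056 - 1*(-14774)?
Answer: 59842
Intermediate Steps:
U = 19830 (U = 5056 + 14774 = 19830)
U + 40012 = 19830 + 40012 = 59842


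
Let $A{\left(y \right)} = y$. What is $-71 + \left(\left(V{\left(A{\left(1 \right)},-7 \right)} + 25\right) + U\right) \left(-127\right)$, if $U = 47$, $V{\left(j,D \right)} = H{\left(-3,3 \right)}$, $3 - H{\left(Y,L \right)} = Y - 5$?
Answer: $-10612$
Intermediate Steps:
$H{\left(Y,L \right)} = 8 - Y$ ($H{\left(Y,L \right)} = 3 - \left(Y - 5\right) = 3 - \left(-5 + Y\right) = 8 - Y$)
$V{\left(j,D \right)} = 11$ ($V{\left(j,D \right)} = 8 - -3 = 8 + 3 = 11$)
$-71 + \left(\left(V{\left(A{\left(1 \right)},-7 \right)} + 25\right) + U\right) \left(-127\right) = -71 + \left(\left(11 + 25\right) + 47\right) \left(-127\right) = -71 + \left(36 + 47\right) \left(-127\right) = -71 + 83 \left(-127\right) = -71 - 10541 = -10612$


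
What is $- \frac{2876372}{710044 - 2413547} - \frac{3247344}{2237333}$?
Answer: $\frac{903541749844}{3811303477499} \approx 0.23707$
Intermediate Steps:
$- \frac{2876372}{710044 - 2413547} - \frac{3247344}{2237333} = - \frac{2876372}{-1703503} - \frac{3247344}{2237333} = \left(-2876372\right) \left(- \frac{1}{1703503}\right) - \frac{3247344}{2237333} = \frac{2876372}{1703503} - \frac{3247344}{2237333} = \frac{903541749844}{3811303477499}$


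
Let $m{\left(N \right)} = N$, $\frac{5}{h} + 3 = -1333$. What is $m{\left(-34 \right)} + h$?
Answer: $- \frac{45429}{1336} \approx -34.004$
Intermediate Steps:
$h = - \frac{5}{1336}$ ($h = \frac{5}{-3 - 1333} = \frac{5}{-1336} = 5 \left(- \frac{1}{1336}\right) = - \frac{5}{1336} \approx -0.0037425$)
$m{\left(-34 \right)} + h = -34 - \frac{5}{1336} = - \frac{45429}{1336}$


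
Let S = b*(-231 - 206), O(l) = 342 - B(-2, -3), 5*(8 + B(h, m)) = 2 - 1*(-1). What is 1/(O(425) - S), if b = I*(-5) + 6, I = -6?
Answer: 5/80407 ≈ 6.2184e-5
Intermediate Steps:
B(h, m) = -37/5 (B(h, m) = -8 + (2 - 1*(-1))/5 = -8 + (2 + 1)/5 = -8 + (⅕)*3 = -8 + ⅗ = -37/5)
O(l) = 1747/5 (O(l) = 342 - 1*(-37/5) = 342 + 37/5 = 1747/5)
b = 36 (b = -6*(-5) + 6 = 30 + 6 = 36)
S = -15732 (S = 36*(-231 - 206) = 36*(-437) = -15732)
1/(O(425) - S) = 1/(1747/5 - 1*(-15732)) = 1/(1747/5 + 15732) = 1/(80407/5) = 5/80407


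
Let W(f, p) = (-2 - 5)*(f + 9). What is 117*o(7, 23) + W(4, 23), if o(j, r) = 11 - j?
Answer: 377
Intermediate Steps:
W(f, p) = -63 - 7*f (W(f, p) = -7*(9 + f) = -63 - 7*f)
117*o(7, 23) + W(4, 23) = 117*(11 - 1*7) + (-63 - 7*4) = 117*(11 - 7) + (-63 - 28) = 117*4 - 91 = 468 - 91 = 377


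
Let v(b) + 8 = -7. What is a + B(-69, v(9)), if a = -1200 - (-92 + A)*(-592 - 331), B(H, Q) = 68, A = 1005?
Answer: 841567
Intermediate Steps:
v(b) = -15 (v(b) = -8 - 7 = -15)
a = 841499 (a = -1200 - (-92 + 1005)*(-592 - 331) = -1200 - 913*(-923) = -1200 - 1*(-842699) = -1200 + 842699 = 841499)
a + B(-69, v(9)) = 841499 + 68 = 841567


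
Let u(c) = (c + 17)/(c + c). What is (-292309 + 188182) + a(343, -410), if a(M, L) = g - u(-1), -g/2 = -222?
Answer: -103675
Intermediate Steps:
u(c) = (17 + c)/(2*c) (u(c) = (17 + c)/((2*c)) = (17 + c)*(1/(2*c)) = (17 + c)/(2*c))
g = 444 (g = -2*(-222) = 444)
a(M, L) = 452 (a(M, L) = 444 - (17 - 1)/(2*(-1)) = 444 - (-1)*16/2 = 444 - 1*(-8) = 444 + 8 = 452)
(-292309 + 188182) + a(343, -410) = (-292309 + 188182) + 452 = -104127 + 452 = -103675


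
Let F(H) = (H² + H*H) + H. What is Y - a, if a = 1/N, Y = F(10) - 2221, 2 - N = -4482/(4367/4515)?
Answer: -40712626971/20244964 ≈ -2011.0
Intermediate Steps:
F(H) = H + 2*H² (F(H) = (H² + H²) + H = 2*H² + H = H + 2*H²)
N = 20244964/4367 (N = 2 - (-4482)/(4367/4515) = 2 - (-4482)/(4367*(1/4515)) = 2 - (-4482)/4367/4515 = 2 - (-4482)*4515/4367 = 2 - 1*(-20236230/4367) = 2 + 20236230/4367 = 20244964/4367 ≈ 4635.9)
Y = -2011 (Y = 10*(1 + 2*10) - 2221 = 10*(1 + 20) - 2221 = 10*21 - 2221 = 210 - 2221 = -2011)
a = 4367/20244964 (a = 1/(20244964/4367) = 4367/20244964 ≈ 0.00021571)
Y - a = -2011 - 1*4367/20244964 = -2011 - 4367/20244964 = -40712626971/20244964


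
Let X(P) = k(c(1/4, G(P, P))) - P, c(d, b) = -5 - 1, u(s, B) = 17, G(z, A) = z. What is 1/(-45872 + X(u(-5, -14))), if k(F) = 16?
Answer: -1/45873 ≈ -2.1799e-5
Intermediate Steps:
c(d, b) = -6
X(P) = 16 - P
1/(-45872 + X(u(-5, -14))) = 1/(-45872 + (16 - 1*17)) = 1/(-45872 + (16 - 17)) = 1/(-45872 - 1) = 1/(-45873) = -1/45873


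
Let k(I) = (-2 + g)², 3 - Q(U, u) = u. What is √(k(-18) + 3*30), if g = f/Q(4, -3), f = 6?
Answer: √91 ≈ 9.5394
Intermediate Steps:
Q(U, u) = 3 - u
g = 1 (g = 6/(3 - 1*(-3)) = 6/(3 + 3) = 6/6 = 6*(⅙) = 1)
k(I) = 1 (k(I) = (-2 + 1)² = (-1)² = 1)
√(k(-18) + 3*30) = √(1 + 3*30) = √(1 + 90) = √91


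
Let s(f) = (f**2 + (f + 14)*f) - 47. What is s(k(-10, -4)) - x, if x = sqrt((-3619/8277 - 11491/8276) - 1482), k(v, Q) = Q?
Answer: -71 - I*sqrt(1740643266248058795)/34250226 ≈ -71.0 - 38.52*I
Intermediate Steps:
s(f) = -47 + f**2 + f*(14 + f) (s(f) = (f**2 + (14 + f)*f) - 47 = (f**2 + f*(14 + f)) - 47 = -47 + f**2 + f*(14 + f))
x = I*sqrt(1740643266248058795)/34250226 (x = sqrt((-3619*1/8277 - 11491*1/8276) - 1482) = sqrt((-3619/8277 - 11491/8276) - 1482) = sqrt(-125061851/68500452 - 1482) = sqrt(-101642731715/68500452) = I*sqrt(1740643266248058795)/34250226 ≈ 38.52*I)
s(k(-10, -4)) - x = (-47 + 2*(-4)**2 + 14*(-4)) - I*sqrt(1740643266248058795)/34250226 = (-47 + 2*16 - 56) - I*sqrt(1740643266248058795)/34250226 = (-47 + 32 - 56) - I*sqrt(1740643266248058795)/34250226 = -71 - I*sqrt(1740643266248058795)/34250226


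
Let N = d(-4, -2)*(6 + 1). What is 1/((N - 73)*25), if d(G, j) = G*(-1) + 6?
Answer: -1/75 ≈ -0.013333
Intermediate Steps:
d(G, j) = 6 - G (d(G, j) = -G + 6 = 6 - G)
N = 70 (N = (6 - 1*(-4))*(6 + 1) = (6 + 4)*7 = 10*7 = 70)
1/((N - 73)*25) = 1/((70 - 73)*25) = 1/(-3*25) = 1/(-75) = -1/75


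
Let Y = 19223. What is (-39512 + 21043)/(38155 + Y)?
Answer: -253/786 ≈ -0.32188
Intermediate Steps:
(-39512 + 21043)/(38155 + Y) = (-39512 + 21043)/(38155 + 19223) = -18469/57378 = -18469*1/57378 = -253/786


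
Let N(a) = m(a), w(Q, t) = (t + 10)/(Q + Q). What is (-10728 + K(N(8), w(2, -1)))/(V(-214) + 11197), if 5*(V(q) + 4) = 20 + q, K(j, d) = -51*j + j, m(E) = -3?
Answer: -1230/1297 ≈ -0.94834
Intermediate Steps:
w(Q, t) = (10 + t)/(2*Q) (w(Q, t) = (10 + t)/((2*Q)) = (10 + t)*(1/(2*Q)) = (10 + t)/(2*Q))
N(a) = -3
K(j, d) = -50*j
V(q) = q/5 (V(q) = -4 + (20 + q)/5 = -4 + (4 + q/5) = q/5)
(-10728 + K(N(8), w(2, -1)))/(V(-214) + 11197) = (-10728 - 50*(-3))/((⅕)*(-214) + 11197) = (-10728 + 150)/(-214/5 + 11197) = -10578/55771/5 = -10578*5/55771 = -1230/1297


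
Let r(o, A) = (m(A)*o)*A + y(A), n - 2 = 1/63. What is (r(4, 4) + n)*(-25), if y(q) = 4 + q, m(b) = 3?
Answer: -91375/63 ≈ -1450.4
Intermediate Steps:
n = 127/63 (n = 2 + 1/63 = 127/63 ≈ 2.0159)
r(o, A) = 4 + A + 3*A*o (r(o, A) = (3*o)*A + (4 + A) = 3*A*o + (4 + A) = 4 + A + 3*A*o)
(r(4, 4) + n)*(-25) = ((4 + 4 + 3*4*4) + 127/63)*(-25) = ((4 + 4 + 48) + 127/63)*(-25) = (56 + 127/63)*(-25) = (3655/63)*(-25) = -91375/63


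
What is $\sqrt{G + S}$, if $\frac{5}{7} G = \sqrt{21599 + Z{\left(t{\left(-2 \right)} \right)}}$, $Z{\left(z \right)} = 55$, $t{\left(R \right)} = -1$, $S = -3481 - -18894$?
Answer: $\frac{\sqrt{385325 + 105 \sqrt{2406}}}{5} \approx 124.98$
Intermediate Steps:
$S = 15413$ ($S = -3481 + 18894 = 15413$)
$G = \frac{21 \sqrt{2406}}{5}$ ($G = \frac{7 \sqrt{21599 + 55}}{5} = \frac{7 \sqrt{21654}}{5} = \frac{7 \cdot 3 \sqrt{2406}}{5} = \frac{21 \sqrt{2406}}{5} \approx 206.01$)
$\sqrt{G + S} = \sqrt{\frac{21 \sqrt{2406}}{5} + 15413} = \sqrt{15413 + \frac{21 \sqrt{2406}}{5}}$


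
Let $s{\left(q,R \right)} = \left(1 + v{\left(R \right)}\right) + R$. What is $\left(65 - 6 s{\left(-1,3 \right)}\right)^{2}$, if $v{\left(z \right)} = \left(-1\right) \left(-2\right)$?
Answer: $841$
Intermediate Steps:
$v{\left(z \right)} = 2$
$s{\left(q,R \right)} = 3 + R$ ($s{\left(q,R \right)} = \left(1 + 2\right) + R = 3 + R$)
$\left(65 - 6 s{\left(-1,3 \right)}\right)^{2} = \left(65 - 6 \left(3 + 3\right)\right)^{2} = \left(65 - 36\right)^{2} = 29^{2} = 841$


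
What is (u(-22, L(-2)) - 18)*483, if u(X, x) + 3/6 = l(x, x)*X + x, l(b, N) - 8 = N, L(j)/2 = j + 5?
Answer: -309603/2 ≈ -1.5480e+5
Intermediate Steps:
L(j) = 10 + 2*j (L(j) = 2*(j + 5) = 2*(5 + j) = 10 + 2*j)
l(b, N) = 8 + N
u(X, x) = -½ + x + X*(8 + x) (u(X, x) = -½ + ((8 + x)*X + x) = -½ + (X*(8 + x) + x) = -½ + (x + X*(8 + x)) = -½ + x + X*(8 + x))
(u(-22, L(-2)) - 18)*483 = ((-½ + (10 + 2*(-2)) - 22*(8 + (10 + 2*(-2)))) - 18)*483 = ((-½ + (10 - 4) - 22*(8 + (10 - 4))) - 18)*483 = ((-½ + 6 - 22*(8 + 6)) - 18)*483 = ((-½ + 6 - 22*14) - 18)*483 = ((-½ + 6 - 308) - 18)*483 = (-605/2 - 18)*483 = -641/2*483 = -309603/2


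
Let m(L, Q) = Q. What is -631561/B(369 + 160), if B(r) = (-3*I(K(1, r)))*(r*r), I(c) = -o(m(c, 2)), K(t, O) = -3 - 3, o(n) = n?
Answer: -631561/1679046 ≈ -0.37614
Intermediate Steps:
K(t, O) = -6
I(c) = -2 (I(c) = -1*2 = -2)
B(r) = 6*r**2 (B(r) = (-3*(-2))*(r*r) = 6*r**2)
-631561/B(369 + 160) = -631561*1/(6*(369 + 160)**2) = -631561/(6*529**2) = -631561/(6*279841) = -631561/1679046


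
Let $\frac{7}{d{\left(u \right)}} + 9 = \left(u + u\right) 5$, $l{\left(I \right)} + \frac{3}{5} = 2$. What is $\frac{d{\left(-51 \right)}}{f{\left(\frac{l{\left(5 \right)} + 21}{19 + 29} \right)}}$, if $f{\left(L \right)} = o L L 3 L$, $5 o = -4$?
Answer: $\frac{1875}{33908} \approx 0.055297$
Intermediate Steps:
$l{\left(I \right)} = \frac{7}{5}$ ($l{\left(I \right)} = - \frac{3}{5} + 2 = \frac{7}{5}$)
$o = - \frac{4}{5}$ ($o = \frac{1}{5} \left(-4\right) = - \frac{4}{5} \approx -0.8$)
$d{\left(u \right)} = \frac{7}{-9 + 10 u}$ ($d{\left(u \right)} = \frac{7}{-9 + \left(u + u\right) 5} = \frac{7}{-9 + 2 u 5} = \frac{7}{-9 + 10 u}$)
$f{\left(L \right)} = - \frac{12 L^{3}}{5}$ ($f{\left(L \right)} = - \frac{4 L}{5} L 3 L = - \frac{4 L}{5} \cdot 3 L L = - \frac{4 L}{5} \cdot 3 L^{2} = - \frac{12 L^{3}}{5}$)
$\frac{d{\left(-51 \right)}}{f{\left(\frac{l{\left(5 \right)} + 21}{19 + 29} \right)}} = \frac{7 \frac{1}{-9 + 10 \left(-51\right)}}{\left(- \frac{12}{5}\right) \left(\frac{\frac{7}{5} + 21}{19 + 29}\right)^{3}} = \frac{7 \frac{1}{-9 - 510}}{\left(- \frac{12}{5}\right) \left(\frac{112}{5 \cdot 48}\right)^{3}} = \frac{7 \frac{1}{-519}}{\left(- \frac{12}{5}\right) \left(\frac{112}{5} \cdot \frac{1}{48}\right)^{3}} = \frac{7 \left(- \frac{1}{519}\right)}{\left(- \frac{12}{5}\right) \left(\frac{7}{15}\right)^{3}} = - \frac{7}{519 \left(\left(- \frac{12}{5}\right) \frac{343}{3375}\right)} = - \frac{7}{519 \left(- \frac{1372}{5625}\right)} = \left(- \frac{7}{519}\right) \left(- \frac{5625}{1372}\right) = \frac{1875}{33908}$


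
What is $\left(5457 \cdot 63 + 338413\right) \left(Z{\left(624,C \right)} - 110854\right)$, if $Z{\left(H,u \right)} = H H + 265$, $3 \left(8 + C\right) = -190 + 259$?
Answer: $190189606548$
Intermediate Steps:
$C = 15$ ($C = -8 + \frac{-190 + 259}{3} = -8 + \frac{1}{3} \cdot 69 = -8 + 23 = 15$)
$Z{\left(H,u \right)} = 265 + H^{2}$ ($Z{\left(H,u \right)} = H^{2} + 265 = 265 + H^{2}$)
$\left(5457 \cdot 63 + 338413\right) \left(Z{\left(624,C \right)} - 110854\right) = \left(5457 \cdot 63 + 338413\right) \left(\left(265 + 624^{2}\right) - 110854\right) = \left(343791 + 338413\right) \left(\left(265 + 389376\right) - 110854\right) = 682204 \left(389641 - 110854\right) = 682204 \cdot 278787 = 190189606548$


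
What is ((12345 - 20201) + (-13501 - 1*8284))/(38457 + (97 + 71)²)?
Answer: -29641/66681 ≈ -0.44452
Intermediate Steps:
((12345 - 20201) + (-13501 - 1*8284))/(38457 + (97 + 71)²) = (-7856 + (-13501 - 8284))/(38457 + 168²) = (-7856 - 21785)/(38457 + 28224) = -29641/66681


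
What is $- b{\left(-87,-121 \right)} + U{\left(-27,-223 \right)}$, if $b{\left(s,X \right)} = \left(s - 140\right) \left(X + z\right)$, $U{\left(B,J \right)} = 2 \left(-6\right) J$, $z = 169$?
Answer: $13572$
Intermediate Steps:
$U{\left(B,J \right)} = - 12 J$
$b{\left(s,X \right)} = \left(-140 + s\right) \left(169 + X\right)$ ($b{\left(s,X \right)} = \left(s - 140\right) \left(X + 169\right) = \left(-140 + s\right) \left(169 + X\right)$)
$- b{\left(-87,-121 \right)} + U{\left(-27,-223 \right)} = - (-23660 - -16940 + 169 \left(-87\right) - -10527) - -2676 = - (-23660 + 16940 - 14703 + 10527) + 2676 = \left(-1\right) \left(-10896\right) + 2676 = 10896 + 2676 = 13572$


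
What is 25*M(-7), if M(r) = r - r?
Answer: 0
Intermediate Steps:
M(r) = 0
25*M(-7) = 25*0 = 0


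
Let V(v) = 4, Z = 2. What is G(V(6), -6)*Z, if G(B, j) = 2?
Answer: 4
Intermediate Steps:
G(V(6), -6)*Z = 2*2 = 4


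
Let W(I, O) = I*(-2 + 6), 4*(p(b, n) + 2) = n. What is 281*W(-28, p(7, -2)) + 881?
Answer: -30591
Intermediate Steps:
p(b, n) = -2 + n/4
W(I, O) = 4*I (W(I, O) = I*4 = 4*I)
281*W(-28, p(7, -2)) + 881 = 281*(4*(-28)) + 881 = 281*(-112) + 881 = -31472 + 881 = -30591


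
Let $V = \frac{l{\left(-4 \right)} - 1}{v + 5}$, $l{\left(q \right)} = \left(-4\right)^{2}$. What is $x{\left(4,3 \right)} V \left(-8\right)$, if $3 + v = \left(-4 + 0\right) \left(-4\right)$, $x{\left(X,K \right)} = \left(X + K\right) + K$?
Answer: $- \frac{200}{3} \approx -66.667$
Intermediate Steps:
$x{\left(X,K \right)} = X + 2 K$ ($x{\left(X,K \right)} = \left(K + X\right) + K = X + 2 K$)
$l{\left(q \right)} = 16$
$v = 13$ ($v = -3 + \left(-4 + 0\right) \left(-4\right) = -3 - -16 = -3 + 16 = 13$)
$V = \frac{5}{6}$ ($V = \frac{16 - 1}{13 + 5} = \frac{15}{18} = 15 \cdot \frac{1}{18} = \frac{5}{6} \approx 0.83333$)
$x{\left(4,3 \right)} V \left(-8\right) = \left(4 + 2 \cdot 3\right) \frac{5}{6} \left(-8\right) = \left(4 + 6\right) \frac{5}{6} \left(-8\right) = 10 \cdot \frac{5}{6} \left(-8\right) = \frac{25}{3} \left(-8\right) = - \frac{200}{3}$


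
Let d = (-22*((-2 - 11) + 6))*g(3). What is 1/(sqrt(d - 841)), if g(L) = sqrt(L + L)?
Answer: -I/sqrt(841 - 154*sqrt(6)) ≈ -0.046435*I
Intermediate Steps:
g(L) = sqrt(2)*sqrt(L) (g(L) = sqrt(2*L) = sqrt(2)*sqrt(L))
d = 154*sqrt(6) (d = (-22*((-2 - 11) + 6))*(sqrt(2)*sqrt(3)) = (-22*(-13 + 6))*sqrt(6) = (-22*(-7))*sqrt(6) = 154*sqrt(6) ≈ 377.22)
1/(sqrt(d - 841)) = 1/(sqrt(154*sqrt(6) - 841)) = 1/(sqrt(-841 + 154*sqrt(6))) = 1/sqrt(-841 + 154*sqrt(6))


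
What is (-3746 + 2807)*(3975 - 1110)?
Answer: -2690235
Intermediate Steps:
(-3746 + 2807)*(3975 - 1110) = -939*2865 = -2690235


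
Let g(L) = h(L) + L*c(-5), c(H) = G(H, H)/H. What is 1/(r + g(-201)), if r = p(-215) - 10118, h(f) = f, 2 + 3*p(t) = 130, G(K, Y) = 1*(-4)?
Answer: -15/156557 ≈ -9.5812e-5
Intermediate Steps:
G(K, Y) = -4
c(H) = -4/H
p(t) = 128/3 (p(t) = -⅔ + (⅓)*130 = -⅔ + 130/3 = 128/3)
r = -30226/3 (r = 128/3 - 10118 = -30226/3 ≈ -10075.)
g(L) = 9*L/5 (g(L) = L + L*(-4/(-5)) = L + L*(-4*(-⅕)) = L + L*(⅘) = L + 4*L/5 = 9*L/5)
1/(r + g(-201)) = 1/(-30226/3 + (9/5)*(-201)) = 1/(-30226/3 - 1809/5) = 1/(-156557/15) = -15/156557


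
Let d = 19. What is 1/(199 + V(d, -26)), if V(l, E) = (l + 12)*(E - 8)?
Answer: -1/855 ≈ -0.0011696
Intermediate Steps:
V(l, E) = (-8 + E)*(12 + l) (V(l, E) = (12 + l)*(-8 + E) = (-8 + E)*(12 + l))
1/(199 + V(d, -26)) = 1/(199 + (-96 - 8*19 + 12*(-26) - 26*19)) = 1/(199 + (-96 - 152 - 312 - 494)) = 1/(199 - 1054) = 1/(-855) = -1/855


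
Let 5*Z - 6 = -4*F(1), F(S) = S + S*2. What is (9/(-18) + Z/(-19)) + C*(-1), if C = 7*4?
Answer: -5403/190 ≈ -28.437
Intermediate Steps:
F(S) = 3*S (F(S) = S + 2*S = 3*S)
C = 28
Z = -6/5 (Z = 6/5 + (-12)/5 = 6/5 + (-4*3)/5 = 6/5 + (1/5)*(-12) = 6/5 - 12/5 = -6/5 ≈ -1.2000)
(9/(-18) + Z/(-19)) + C*(-1) = (9/(-18) - 6/5/(-19)) + 28*(-1) = (9*(-1/18) - 6/5*(-1/19)) - 28 = (-1/2 + 6/95) - 28 = -83/190 - 28 = -5403/190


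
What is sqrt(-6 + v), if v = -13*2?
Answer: 4*I*sqrt(2) ≈ 5.6569*I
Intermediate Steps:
v = -26
sqrt(-6 + v) = sqrt(-6 - 26) = sqrt(-32) = 4*I*sqrt(2)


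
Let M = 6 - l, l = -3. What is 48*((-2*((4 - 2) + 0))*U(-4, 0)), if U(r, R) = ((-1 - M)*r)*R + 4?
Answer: -768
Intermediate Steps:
M = 9 (M = 6 - 1*(-3) = 6 + 3 = 9)
U(r, R) = 4 - 10*R*r (U(r, R) = ((-1 - 1*9)*r)*R + 4 = ((-1 - 9)*r)*R + 4 = (-10*r)*R + 4 = -10*R*r + 4 = 4 - 10*R*r)
48*((-2*((4 - 2) + 0))*U(-4, 0)) = 48*((-2*((4 - 2) + 0))*(4 - 10*0*(-4))) = 48*((-2*(2 + 0))*(4 + 0)) = 48*(-2*2*4) = 48*(-4*4) = 48*(-16) = -768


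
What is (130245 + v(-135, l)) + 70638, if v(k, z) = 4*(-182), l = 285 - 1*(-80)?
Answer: 200155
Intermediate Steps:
l = 365 (l = 285 + 80 = 365)
v(k, z) = -728
(130245 + v(-135, l)) + 70638 = (130245 - 728) + 70638 = 129517 + 70638 = 200155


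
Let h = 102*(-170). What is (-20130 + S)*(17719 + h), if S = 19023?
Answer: -419553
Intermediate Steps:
h = -17340
(-20130 + S)*(17719 + h) = (-20130 + 19023)*(17719 - 17340) = -1107*379 = -419553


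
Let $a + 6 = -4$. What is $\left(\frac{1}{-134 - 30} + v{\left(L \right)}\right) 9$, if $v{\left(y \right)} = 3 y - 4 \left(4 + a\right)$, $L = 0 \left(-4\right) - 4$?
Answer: $\frac{17703}{164} \approx 107.95$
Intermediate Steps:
$a = -10$ ($a = -6 - 4 = -10$)
$L = -4$ ($L = 0 - 4 = -4$)
$v{\left(y \right)} = 24 + 3 y$ ($v{\left(y \right)} = 3 y - 4 \left(4 - 10\right) = 3 y - 4 \left(-6\right) = 3 y - -24 = 3 y + 24 = 24 + 3 y$)
$\left(\frac{1}{-134 - 30} + v{\left(L \right)}\right) 9 = \left(\frac{1}{-134 - 30} + \left(24 + 3 \left(-4\right)\right)\right) 9 = \left(\frac{1}{-164} + \left(24 - 12\right)\right) 9 = \left(- \frac{1}{164} + 12\right) 9 = \frac{1967}{164} \cdot 9 = \frac{17703}{164}$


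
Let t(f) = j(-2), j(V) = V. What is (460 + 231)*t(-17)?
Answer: -1382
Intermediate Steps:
t(f) = -2
(460 + 231)*t(-17) = (460 + 231)*(-2) = 691*(-2) = -1382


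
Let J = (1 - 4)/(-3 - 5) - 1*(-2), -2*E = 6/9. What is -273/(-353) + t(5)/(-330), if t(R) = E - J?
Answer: 437021/559152 ≈ 0.78158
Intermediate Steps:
E = -⅓ (E = -3/9 = -½*⅔ = -⅓ ≈ -0.33333)
J = 19/8 (J = -3/(-8) + 2 = -3*(-⅛) + 2 = 3/8 + 2 = 19/8 ≈ 2.3750)
t(R) = -65/24 (t(R) = -⅓ - 1*19/8 = -⅓ - 19/8 = -65/24)
-273/(-353) + t(5)/(-330) = -273/(-353) - 65/24/(-330) = -273*(-1/353) - 65/24*(-1/330) = 273/353 + 13/1584 = 437021/559152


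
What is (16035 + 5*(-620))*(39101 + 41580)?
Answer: 1043608735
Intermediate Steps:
(16035 + 5*(-620))*(39101 + 41580) = (16035 - 3100)*80681 = 12935*80681 = 1043608735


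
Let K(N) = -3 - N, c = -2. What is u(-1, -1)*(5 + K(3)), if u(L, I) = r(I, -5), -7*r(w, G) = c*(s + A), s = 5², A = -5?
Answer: -40/7 ≈ -5.7143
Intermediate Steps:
s = 25
r(w, G) = 40/7 (r(w, G) = -(-2)*(25 - 5)/7 = -(-2)*20/7 = -⅐*(-40) = 40/7)
u(L, I) = 40/7
u(-1, -1)*(5 + K(3)) = 40*(5 + (-3 - 1*3))/7 = 40*(5 + (-3 - 3))/7 = 40*(5 - 6)/7 = (40/7)*(-1) = -40/7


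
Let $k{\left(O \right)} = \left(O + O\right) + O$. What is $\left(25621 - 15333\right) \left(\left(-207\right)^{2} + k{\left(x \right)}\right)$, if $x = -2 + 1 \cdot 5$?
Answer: $440923104$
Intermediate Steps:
$x = 3$ ($x = -2 + 5 = 3$)
$k{\left(O \right)} = 3 O$ ($k{\left(O \right)} = 2 O + O = 3 O$)
$\left(25621 - 15333\right) \left(\left(-207\right)^{2} + k{\left(x \right)}\right) = \left(25621 - 15333\right) \left(\left(-207\right)^{2} + 3 \cdot 3\right) = 10288 \left(42849 + 9\right) = 10288 \cdot 42858 = 440923104$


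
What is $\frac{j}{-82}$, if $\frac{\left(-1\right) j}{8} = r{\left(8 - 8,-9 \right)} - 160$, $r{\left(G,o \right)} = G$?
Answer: $- \frac{640}{41} \approx -15.61$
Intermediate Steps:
$j = 1280$ ($j = - 8 \left(\left(8 - 8\right) - 160\right) = - 8 \left(0 - 160\right) = \left(-8\right) \left(-160\right) = 1280$)
$\frac{j}{-82} = \frac{1280}{-82} = 1280 \left(- \frac{1}{82}\right) = - \frac{640}{41}$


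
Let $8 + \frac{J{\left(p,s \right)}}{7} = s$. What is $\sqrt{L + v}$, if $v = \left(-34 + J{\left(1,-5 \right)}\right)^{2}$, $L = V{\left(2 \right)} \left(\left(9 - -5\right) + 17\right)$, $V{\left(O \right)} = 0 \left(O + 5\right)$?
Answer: $125$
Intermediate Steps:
$J{\left(p,s \right)} = -56 + 7 s$
$V{\left(O \right)} = 0$ ($V{\left(O \right)} = 0 \left(5 + O\right) = 0$)
$L = 0$ ($L = 0 \left(\left(9 - -5\right) + 17\right) = 0 \left(\left(9 + 5\right) + 17\right) = 0 \left(14 + 17\right) = 0 \cdot 31 = 0$)
$v = 15625$ ($v = \left(-34 + \left(-56 + 7 \left(-5\right)\right)\right)^{2} = \left(-34 - 91\right)^{2} = \left(-125\right)^{2} = 15625$)
$\sqrt{L + v} = \sqrt{0 + 15625} = \sqrt{15625} = 125$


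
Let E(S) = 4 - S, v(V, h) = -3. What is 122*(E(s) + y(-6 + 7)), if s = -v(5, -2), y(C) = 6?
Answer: 854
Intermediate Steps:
s = 3 (s = -1*(-3) = 3)
122*(E(s) + y(-6 + 7)) = 122*((4 - 1*3) + 6) = 122*((4 - 3) + 6) = 122*(1 + 6) = 122*7 = 854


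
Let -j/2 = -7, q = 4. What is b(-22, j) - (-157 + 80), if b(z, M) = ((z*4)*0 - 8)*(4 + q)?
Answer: 13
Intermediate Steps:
j = 14 (j = -2*(-7) = 14)
b(z, M) = -64 (b(z, M) = ((z*4)*0 - 8)*(4 + 4) = ((4*z)*0 - 8)*8 = (0 - 8)*8 = -8*8 = -64)
b(-22, j) - (-157 + 80) = -64 - (-157 + 80) = -64 - 1*(-77) = -64 + 77 = 13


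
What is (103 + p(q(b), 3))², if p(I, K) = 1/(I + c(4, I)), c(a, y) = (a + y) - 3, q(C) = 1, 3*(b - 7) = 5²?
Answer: 96100/9 ≈ 10678.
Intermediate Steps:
b = 46/3 (b = 7 + (⅓)*5² = 7 + (⅓)*25 = 7 + 25/3 = 46/3 ≈ 15.333)
c(a, y) = -3 + a + y
p(I, K) = 1/(1 + 2*I) (p(I, K) = 1/(I + (-3 + 4 + I)) = 1/(I + (1 + I)) = 1/(1 + 2*I))
(103 + p(q(b), 3))² = (103 + 1/(1 + 2*1))² = (103 + 1/(1 + 2))² = (103 + 1/3)² = (103 + ⅓)² = (310/3)² = 96100/9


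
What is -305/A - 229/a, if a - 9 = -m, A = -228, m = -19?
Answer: -5459/798 ≈ -6.8409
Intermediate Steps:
a = 28 (a = 9 - 1*(-19) = 9 + 19 = 28)
-305/A - 229/a = -305/(-228) - 229/28 = -305*(-1/228) - 229*1/28 = 305/228 - 229/28 = -5459/798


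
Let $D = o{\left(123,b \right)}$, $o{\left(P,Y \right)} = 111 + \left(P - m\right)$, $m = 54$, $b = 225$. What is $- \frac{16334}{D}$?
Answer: $- \frac{8167}{90} \approx -90.744$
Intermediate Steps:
$o{\left(P,Y \right)} = 57 + P$ ($o{\left(P,Y \right)} = 111 + \left(P - 54\right) = 111 + \left(-54 + P\right) = 57 + P$)
$D = 180$ ($D = 57 + 123 = 180$)
$- \frac{16334}{D} = - \frac{16334}{180} = \left(-16334\right) \frac{1}{180} = - \frac{8167}{90}$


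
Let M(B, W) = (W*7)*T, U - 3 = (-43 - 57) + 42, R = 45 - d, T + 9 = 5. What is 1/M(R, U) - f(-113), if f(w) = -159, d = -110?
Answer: 244861/1540 ≈ 159.00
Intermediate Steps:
T = -4 (T = -9 + 5 = -4)
R = 155 (R = 45 - 1*(-110) = 45 + 110 = 155)
U = -55 (U = 3 + ((-43 - 57) + 42) = 3 + (-100 + 42) = 3 - 58 = -55)
M(B, W) = -28*W (M(B, W) = (W*7)*(-4) = (7*W)*(-4) = -28*W)
1/M(R, U) - f(-113) = 1/(-28*(-55)) - 1*(-159) = 1/1540 + 159 = 244861/1540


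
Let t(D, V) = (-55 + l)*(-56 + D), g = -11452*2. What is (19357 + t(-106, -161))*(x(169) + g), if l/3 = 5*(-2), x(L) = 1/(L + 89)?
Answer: -195755095337/258 ≈ -7.5874e+8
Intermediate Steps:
x(L) = 1/(89 + L)
l = -30 (l = 3*(5*(-2)) = 3*(-10) = -30)
g = -22904
t(D, V) = 4760 - 85*D (t(D, V) = (-55 - 30)*(-56 + D) = -85*(-56 + D) = 4760 - 85*D)
(19357 + t(-106, -161))*(x(169) + g) = (19357 + (4760 - 85*(-106)))*(1/(89 + 169) - 22904) = (19357 + (4760 + 9010))*(1/258 - 22904) = (19357 + 13770)*(1/258 - 22904) = 33127*(-5909231/258) = -195755095337/258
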